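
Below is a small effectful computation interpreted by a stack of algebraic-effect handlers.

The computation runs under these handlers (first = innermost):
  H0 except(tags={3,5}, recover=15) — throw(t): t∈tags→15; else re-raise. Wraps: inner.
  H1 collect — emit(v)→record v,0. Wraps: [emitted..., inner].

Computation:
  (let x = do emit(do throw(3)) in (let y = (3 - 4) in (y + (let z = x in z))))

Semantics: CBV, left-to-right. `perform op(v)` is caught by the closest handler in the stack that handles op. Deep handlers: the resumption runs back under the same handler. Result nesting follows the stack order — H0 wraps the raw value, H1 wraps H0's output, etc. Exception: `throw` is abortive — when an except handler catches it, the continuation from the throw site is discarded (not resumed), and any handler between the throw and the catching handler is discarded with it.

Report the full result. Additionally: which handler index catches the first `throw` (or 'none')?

Working:
throw(3) @ H0 caught ⇒ 15
H1 returns [15]
= [15]

Answer: [15] ; first throw caught by: H0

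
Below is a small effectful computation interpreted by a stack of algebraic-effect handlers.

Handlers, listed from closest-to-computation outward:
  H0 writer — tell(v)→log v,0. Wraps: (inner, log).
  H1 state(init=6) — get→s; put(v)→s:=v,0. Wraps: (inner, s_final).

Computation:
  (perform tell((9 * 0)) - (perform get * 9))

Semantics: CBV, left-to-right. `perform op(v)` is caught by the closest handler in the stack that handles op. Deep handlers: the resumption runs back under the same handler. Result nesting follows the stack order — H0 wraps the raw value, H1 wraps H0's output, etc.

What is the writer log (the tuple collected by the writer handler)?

Answer: (0)

Evaluation trace:
tell(0) @ H0 ⇒ log+=0
get @ H1 ⇒ 6
H0 returns (-54, (0))
H1 returns ((-54, (0)), 6)
= ((-54, (0)), 6)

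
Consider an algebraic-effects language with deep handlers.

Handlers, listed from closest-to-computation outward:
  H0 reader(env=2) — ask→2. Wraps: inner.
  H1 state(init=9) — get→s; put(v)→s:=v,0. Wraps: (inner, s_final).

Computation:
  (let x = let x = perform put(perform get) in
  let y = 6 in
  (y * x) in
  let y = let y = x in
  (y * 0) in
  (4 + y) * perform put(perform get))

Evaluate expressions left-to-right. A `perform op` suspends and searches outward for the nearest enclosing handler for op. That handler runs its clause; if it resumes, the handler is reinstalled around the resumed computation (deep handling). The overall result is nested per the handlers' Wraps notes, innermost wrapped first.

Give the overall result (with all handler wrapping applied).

Answer: (0, 9)

Evaluation trace:
get @ H1 ⇒ 9
put(9) @ H1 ⇒ s:=9
get @ H1 ⇒ 9
put(9) @ H1 ⇒ s:=9
H0 returns 0
H1 returns (0, 9)
= (0, 9)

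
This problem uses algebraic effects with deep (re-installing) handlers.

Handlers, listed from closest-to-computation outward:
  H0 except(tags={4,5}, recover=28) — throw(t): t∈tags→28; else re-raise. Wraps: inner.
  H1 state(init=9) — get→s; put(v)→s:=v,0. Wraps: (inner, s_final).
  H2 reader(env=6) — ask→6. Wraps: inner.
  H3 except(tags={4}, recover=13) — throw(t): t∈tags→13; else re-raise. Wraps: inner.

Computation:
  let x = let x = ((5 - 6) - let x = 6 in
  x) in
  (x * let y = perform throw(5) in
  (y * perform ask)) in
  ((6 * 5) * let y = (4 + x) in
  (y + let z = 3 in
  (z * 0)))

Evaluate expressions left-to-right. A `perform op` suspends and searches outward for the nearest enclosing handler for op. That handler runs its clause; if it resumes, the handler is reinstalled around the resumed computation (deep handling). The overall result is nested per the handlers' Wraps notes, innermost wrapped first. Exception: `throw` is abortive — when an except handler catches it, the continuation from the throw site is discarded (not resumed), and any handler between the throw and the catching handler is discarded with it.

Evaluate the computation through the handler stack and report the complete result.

Answer: (28, 9)

Working:
throw(5) @ H0 caught ⇒ 28
H1 returns (28, 9)
H2 returns (28, 9)
H3 returns (28, 9)
= (28, 9)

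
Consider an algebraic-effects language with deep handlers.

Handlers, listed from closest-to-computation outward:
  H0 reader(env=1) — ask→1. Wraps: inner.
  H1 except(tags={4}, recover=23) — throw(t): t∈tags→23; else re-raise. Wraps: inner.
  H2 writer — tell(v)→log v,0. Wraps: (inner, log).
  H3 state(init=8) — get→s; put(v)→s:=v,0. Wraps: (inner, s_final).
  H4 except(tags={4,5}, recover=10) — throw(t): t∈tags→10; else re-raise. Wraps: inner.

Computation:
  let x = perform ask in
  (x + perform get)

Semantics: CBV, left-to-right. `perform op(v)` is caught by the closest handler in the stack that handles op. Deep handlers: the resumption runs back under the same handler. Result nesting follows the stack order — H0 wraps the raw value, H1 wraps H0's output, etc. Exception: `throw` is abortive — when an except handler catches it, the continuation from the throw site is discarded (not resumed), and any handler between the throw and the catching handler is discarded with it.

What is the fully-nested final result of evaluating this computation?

Step-by-step:
ask @ H0 ⇒ 1
get @ H3 ⇒ 8
H0 returns 9
H1 returns 9
H2 returns (9, ())
H3 returns ((9, ()), 8)
H4 returns ((9, ()), 8)
= ((9, ()), 8)

Answer: ((9, ()), 8)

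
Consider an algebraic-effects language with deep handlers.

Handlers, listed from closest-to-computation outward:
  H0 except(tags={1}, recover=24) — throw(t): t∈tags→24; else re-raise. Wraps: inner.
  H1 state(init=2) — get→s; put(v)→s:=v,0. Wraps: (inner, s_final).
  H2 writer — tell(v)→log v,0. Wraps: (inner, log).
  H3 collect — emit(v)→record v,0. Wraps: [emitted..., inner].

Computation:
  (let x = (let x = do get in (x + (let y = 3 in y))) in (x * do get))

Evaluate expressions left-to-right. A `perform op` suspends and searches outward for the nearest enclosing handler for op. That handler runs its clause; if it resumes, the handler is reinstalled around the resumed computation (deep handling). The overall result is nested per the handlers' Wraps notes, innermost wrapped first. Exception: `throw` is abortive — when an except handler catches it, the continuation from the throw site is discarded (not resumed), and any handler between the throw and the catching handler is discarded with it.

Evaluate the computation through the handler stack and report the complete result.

Step-by-step:
get @ H1 ⇒ 2
get @ H1 ⇒ 2
H0 returns 10
H1 returns (10, 2)
H2 returns ((10, 2), ())
H3 returns [((10, 2), ())]
= [((10, 2), ())]

Answer: [((10, 2), ())]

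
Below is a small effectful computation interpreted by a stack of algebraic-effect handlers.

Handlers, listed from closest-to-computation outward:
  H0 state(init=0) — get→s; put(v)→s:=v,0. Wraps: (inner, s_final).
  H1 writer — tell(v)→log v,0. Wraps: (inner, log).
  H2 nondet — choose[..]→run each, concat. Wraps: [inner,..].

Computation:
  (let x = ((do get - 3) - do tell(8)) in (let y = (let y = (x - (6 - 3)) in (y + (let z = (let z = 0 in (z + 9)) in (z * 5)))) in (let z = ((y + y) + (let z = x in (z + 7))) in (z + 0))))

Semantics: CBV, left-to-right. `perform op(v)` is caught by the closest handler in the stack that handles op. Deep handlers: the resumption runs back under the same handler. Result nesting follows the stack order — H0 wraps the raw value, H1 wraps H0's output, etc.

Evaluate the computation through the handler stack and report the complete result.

Answer: [((82, 0), (8))]

Step-by-step:
get @ H0 ⇒ 0
tell(8) @ H1 ⇒ log+=8
H0 returns (82, 0)
H1 returns ((82, 0), (8))
H2 returns [((82, 0), (8))]
= [((82, 0), (8))]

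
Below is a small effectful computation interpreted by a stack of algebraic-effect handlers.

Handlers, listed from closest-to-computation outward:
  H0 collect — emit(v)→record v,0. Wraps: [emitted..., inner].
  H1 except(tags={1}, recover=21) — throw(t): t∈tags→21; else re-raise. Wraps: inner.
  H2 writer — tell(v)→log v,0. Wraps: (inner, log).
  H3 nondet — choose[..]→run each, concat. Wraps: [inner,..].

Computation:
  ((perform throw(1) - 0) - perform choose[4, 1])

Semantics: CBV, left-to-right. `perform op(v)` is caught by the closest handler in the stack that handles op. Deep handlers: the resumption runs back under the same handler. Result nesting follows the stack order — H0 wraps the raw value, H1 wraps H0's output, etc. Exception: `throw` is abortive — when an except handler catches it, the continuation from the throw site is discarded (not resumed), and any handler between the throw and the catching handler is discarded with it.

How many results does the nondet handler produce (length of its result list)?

Step-by-step:
throw(1) @ H1 caught ⇒ 21
H2 returns (21, ())
H3 returns [(21, ())]
= [(21, ())]

Answer: 1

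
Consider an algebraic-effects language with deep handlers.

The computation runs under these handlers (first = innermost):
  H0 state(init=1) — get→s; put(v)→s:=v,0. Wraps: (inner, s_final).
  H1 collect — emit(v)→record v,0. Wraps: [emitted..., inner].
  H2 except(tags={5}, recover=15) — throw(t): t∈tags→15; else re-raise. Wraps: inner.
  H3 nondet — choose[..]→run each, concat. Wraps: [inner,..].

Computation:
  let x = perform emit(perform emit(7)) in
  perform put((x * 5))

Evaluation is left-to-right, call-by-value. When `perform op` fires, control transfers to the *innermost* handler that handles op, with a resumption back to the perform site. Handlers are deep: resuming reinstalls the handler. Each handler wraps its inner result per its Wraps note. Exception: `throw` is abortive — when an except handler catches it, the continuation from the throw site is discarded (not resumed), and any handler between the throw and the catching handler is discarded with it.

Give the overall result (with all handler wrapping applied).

Evaluation trace:
emit(7) @ H1 ⇒ out+=7
emit(0) @ H1 ⇒ out+=0
put(0) @ H0 ⇒ s:=0
H0 returns (0, 0)
H1 returns [7, 0, (0, 0)]
H2 returns [7, 0, (0, 0)]
H3 returns [[7, 0, (0, 0)]]
= [[7, 0, (0, 0)]]

Answer: [[7, 0, (0, 0)]]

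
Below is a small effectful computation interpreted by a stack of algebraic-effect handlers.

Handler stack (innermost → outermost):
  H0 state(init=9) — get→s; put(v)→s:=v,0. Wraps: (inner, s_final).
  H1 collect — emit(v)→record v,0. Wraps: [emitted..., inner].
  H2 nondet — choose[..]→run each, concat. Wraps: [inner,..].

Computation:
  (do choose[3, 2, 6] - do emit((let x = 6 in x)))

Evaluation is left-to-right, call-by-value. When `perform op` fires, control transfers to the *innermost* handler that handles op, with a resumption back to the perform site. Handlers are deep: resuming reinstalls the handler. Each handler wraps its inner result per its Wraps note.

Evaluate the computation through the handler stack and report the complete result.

Answer: [[6, (3, 9)], [6, (2, 9)], [6, (6, 9)]]

Step-by-step:
choose[3, 2, 6] @ H2
  branch[0] choose=3:
    emit(6) @ H1 ⇒ out+=6
    H0 returns (3, 9)
    H1 returns [6, (3, 9)]
    H2 returns [[6, (3, 9)]]
  branch[1] choose=2:
    emit(6) @ H1 ⇒ out+=6
    H0 returns (2, 9)
    H1 returns [6, (2, 9)]
    H2 returns [[6, (2, 9)]]
  branch[2] choose=6:
    emit(6) @ H1 ⇒ out+=6
    H0 returns (6, 9)
    H1 returns [6, (6, 9)]
    H2 returns [[6, (6, 9)]]
= [[6, (3, 9)], [6, (2, 9)], [6, (6, 9)]]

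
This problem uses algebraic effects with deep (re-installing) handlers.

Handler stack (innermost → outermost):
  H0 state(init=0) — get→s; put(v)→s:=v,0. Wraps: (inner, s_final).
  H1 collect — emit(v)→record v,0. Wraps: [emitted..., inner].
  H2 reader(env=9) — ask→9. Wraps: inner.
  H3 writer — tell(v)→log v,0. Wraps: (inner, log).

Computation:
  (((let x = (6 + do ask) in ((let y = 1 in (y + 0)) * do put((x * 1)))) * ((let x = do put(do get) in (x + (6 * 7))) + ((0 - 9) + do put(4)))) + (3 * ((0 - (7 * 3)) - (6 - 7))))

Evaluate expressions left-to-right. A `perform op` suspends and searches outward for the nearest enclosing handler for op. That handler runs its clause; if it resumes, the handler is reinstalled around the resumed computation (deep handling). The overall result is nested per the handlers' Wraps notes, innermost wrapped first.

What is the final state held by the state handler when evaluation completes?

Evaluation trace:
ask @ H2 ⇒ 9
put(15) @ H0 ⇒ s:=15
get @ H0 ⇒ 15
put(15) @ H0 ⇒ s:=15
put(4) @ H0 ⇒ s:=4
H0 returns (-60, 4)
H1 returns [(-60, 4)]
H2 returns [(-60, 4)]
H3 returns ([(-60, 4)], ())
= ([(-60, 4)], ())

Answer: 4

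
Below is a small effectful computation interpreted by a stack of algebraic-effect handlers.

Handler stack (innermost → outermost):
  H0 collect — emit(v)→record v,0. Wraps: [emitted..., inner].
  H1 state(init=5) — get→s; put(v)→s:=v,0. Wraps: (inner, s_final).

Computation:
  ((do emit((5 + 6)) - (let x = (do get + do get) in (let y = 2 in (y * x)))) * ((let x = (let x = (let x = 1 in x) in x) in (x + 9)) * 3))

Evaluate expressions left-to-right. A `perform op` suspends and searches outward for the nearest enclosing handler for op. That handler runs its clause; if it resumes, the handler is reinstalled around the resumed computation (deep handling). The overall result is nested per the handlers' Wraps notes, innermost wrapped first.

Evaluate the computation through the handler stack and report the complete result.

Working:
emit(11) @ H0 ⇒ out+=11
get @ H1 ⇒ 5
get @ H1 ⇒ 5
H0 returns [11, -600]
H1 returns ([11, -600], 5)
= ([11, -600], 5)

Answer: ([11, -600], 5)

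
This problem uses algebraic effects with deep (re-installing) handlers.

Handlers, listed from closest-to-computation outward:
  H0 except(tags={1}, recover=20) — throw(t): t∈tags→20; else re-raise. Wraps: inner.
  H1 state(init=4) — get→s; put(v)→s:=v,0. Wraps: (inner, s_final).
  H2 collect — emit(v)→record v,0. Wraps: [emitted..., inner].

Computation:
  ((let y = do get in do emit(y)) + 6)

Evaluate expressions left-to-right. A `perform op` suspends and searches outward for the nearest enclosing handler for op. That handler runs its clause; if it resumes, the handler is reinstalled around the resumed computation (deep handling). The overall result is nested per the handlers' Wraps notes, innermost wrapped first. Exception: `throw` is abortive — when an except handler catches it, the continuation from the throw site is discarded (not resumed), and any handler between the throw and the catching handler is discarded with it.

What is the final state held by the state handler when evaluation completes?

Working:
get @ H1 ⇒ 4
emit(4) @ H2 ⇒ out+=4
H0 returns 6
H1 returns (6, 4)
H2 returns [4, (6, 4)]
= [4, (6, 4)]

Answer: 4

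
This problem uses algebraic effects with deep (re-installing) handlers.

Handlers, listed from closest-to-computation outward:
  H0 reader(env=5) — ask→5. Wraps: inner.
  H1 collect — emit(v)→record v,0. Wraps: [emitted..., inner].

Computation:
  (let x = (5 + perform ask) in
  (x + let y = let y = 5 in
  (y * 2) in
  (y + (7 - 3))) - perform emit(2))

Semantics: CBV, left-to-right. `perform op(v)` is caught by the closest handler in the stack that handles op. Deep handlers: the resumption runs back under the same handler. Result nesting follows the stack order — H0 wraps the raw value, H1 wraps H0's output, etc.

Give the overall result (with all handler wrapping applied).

Answer: [2, 24]

Evaluation trace:
ask @ H0 ⇒ 5
emit(2) @ H1 ⇒ out+=2
H0 returns 24
H1 returns [2, 24]
= [2, 24]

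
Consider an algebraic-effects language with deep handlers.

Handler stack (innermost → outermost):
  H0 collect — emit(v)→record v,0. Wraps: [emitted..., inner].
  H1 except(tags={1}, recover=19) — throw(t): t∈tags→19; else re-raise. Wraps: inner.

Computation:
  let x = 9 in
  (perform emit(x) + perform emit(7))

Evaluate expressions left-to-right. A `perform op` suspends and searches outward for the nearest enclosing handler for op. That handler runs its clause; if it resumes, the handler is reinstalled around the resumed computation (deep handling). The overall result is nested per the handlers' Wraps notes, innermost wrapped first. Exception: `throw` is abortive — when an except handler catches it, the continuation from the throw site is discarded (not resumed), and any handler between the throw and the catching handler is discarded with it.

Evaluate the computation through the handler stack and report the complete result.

Working:
emit(9) @ H0 ⇒ out+=9
emit(7) @ H0 ⇒ out+=7
H0 returns [9, 7, 0]
H1 returns [9, 7, 0]
= [9, 7, 0]

Answer: [9, 7, 0]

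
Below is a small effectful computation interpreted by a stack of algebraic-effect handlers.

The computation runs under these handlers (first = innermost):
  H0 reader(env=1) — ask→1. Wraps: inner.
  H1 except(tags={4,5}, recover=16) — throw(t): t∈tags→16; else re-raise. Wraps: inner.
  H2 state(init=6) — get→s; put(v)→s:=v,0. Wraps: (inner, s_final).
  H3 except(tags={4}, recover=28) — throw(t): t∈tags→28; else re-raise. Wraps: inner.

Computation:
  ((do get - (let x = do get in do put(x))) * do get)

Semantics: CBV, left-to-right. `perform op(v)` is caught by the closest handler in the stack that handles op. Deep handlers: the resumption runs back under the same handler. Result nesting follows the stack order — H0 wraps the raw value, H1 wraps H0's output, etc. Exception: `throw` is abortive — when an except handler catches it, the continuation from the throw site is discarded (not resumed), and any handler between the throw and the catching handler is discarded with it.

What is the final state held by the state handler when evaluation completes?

Answer: 6

Working:
get @ H2 ⇒ 6
get @ H2 ⇒ 6
put(6) @ H2 ⇒ s:=6
get @ H2 ⇒ 6
H0 returns 36
H1 returns 36
H2 returns (36, 6)
H3 returns (36, 6)
= (36, 6)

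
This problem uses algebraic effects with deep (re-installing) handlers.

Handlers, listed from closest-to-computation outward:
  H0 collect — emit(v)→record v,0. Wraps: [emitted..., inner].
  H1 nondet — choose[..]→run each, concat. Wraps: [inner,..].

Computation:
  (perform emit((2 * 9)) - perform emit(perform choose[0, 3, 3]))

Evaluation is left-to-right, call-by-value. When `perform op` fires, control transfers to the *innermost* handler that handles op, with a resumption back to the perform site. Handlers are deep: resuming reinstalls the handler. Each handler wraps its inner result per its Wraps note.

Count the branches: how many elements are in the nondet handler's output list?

Step-by-step:
emit(18) @ H0 ⇒ out+=18
choose[0, 3, 3] @ H1
  branch[0] choose=0:
    emit(0) @ H0 ⇒ out+=0
    H0 returns [18, 0, 0]
    H1 returns [[18, 0, 0]]
  branch[1] choose=3:
    emit(3) @ H0 ⇒ out+=3
    H0 returns [18, 3, 0]
    H1 returns [[18, 3, 0]]
  branch[2] choose=3:
    emit(3) @ H0 ⇒ out+=3
    H0 returns [18, 3, 0]
    H1 returns [[18, 3, 0]]
= [[18, 0, 0], [18, 3, 0], [18, 3, 0]]

Answer: 3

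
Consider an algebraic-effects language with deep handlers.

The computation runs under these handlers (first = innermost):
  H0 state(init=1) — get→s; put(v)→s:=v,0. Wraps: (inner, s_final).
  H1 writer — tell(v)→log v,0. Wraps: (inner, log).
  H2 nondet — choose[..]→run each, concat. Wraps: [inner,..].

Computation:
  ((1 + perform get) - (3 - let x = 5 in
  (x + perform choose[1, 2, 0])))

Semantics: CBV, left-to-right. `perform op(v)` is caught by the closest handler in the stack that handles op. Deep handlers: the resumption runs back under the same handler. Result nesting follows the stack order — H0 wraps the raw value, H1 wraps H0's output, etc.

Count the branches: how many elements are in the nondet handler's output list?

Working:
get @ H0 ⇒ 1
choose[1, 2, 0] @ H2
  branch[0] choose=1:
    H0 returns (5, 1)
    H1 returns ((5, 1), ())
    H2 returns [((5, 1), ())]
  branch[1] choose=2:
    H0 returns (6, 1)
    H1 returns ((6, 1), ())
    H2 returns [((6, 1), ())]
  branch[2] choose=0:
    H0 returns (4, 1)
    H1 returns ((4, 1), ())
    H2 returns [((4, 1), ())]
= [((5, 1), ()), ((6, 1), ()), ((4, 1), ())]

Answer: 3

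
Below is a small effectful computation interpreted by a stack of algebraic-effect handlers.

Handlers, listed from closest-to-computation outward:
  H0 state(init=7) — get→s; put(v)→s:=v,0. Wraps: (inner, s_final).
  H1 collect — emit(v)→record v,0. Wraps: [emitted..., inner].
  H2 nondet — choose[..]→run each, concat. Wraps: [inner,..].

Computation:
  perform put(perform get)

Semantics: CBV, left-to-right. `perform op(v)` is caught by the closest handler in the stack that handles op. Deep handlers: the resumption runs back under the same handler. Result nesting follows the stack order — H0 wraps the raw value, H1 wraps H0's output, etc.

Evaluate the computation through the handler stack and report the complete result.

Step-by-step:
get @ H0 ⇒ 7
put(7) @ H0 ⇒ s:=7
H0 returns (0, 7)
H1 returns [(0, 7)]
H2 returns [[(0, 7)]]
= [[(0, 7)]]

Answer: [[(0, 7)]]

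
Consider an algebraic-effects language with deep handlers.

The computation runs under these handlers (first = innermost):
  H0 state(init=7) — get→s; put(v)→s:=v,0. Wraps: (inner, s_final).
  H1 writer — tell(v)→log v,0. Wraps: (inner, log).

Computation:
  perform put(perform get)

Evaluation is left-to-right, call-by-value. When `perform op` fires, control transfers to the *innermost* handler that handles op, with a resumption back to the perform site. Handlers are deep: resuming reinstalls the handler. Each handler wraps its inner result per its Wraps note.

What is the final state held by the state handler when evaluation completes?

Answer: 7

Working:
get @ H0 ⇒ 7
put(7) @ H0 ⇒ s:=7
H0 returns (0, 7)
H1 returns ((0, 7), ())
= ((0, 7), ())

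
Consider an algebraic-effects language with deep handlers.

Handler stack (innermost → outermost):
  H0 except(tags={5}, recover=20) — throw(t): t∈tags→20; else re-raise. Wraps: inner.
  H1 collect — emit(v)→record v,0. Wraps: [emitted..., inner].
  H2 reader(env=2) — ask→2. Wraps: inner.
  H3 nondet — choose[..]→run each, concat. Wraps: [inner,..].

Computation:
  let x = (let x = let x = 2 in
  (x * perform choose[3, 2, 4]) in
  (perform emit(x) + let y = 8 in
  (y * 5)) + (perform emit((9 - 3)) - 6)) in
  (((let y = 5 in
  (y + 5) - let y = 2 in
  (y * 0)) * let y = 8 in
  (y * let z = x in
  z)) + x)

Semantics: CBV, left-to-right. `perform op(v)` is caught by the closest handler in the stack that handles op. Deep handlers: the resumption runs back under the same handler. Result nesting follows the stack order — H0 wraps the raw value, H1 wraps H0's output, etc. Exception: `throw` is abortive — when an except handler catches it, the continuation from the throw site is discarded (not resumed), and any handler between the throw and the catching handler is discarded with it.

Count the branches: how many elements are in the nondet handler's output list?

Answer: 3

Evaluation trace:
choose[3, 2, 4] @ H3
  branch[0] choose=3:
    emit(6) @ H1 ⇒ out+=6
    emit(6) @ H1 ⇒ out+=6
    H0 returns 2754
    H1 returns [6, 6, 2754]
    H2 returns [6, 6, 2754]
    H3 returns [[6, 6, 2754]]
  branch[1] choose=2:
    emit(4) @ H1 ⇒ out+=4
    emit(6) @ H1 ⇒ out+=6
    H0 returns 2754
    H1 returns [4, 6, 2754]
    H2 returns [4, 6, 2754]
    H3 returns [[4, 6, 2754]]
  branch[2] choose=4:
    emit(8) @ H1 ⇒ out+=8
    emit(6) @ H1 ⇒ out+=6
    H0 returns 2754
    H1 returns [8, 6, 2754]
    H2 returns [8, 6, 2754]
    H3 returns [[8, 6, 2754]]
= [[6, 6, 2754], [4, 6, 2754], [8, 6, 2754]]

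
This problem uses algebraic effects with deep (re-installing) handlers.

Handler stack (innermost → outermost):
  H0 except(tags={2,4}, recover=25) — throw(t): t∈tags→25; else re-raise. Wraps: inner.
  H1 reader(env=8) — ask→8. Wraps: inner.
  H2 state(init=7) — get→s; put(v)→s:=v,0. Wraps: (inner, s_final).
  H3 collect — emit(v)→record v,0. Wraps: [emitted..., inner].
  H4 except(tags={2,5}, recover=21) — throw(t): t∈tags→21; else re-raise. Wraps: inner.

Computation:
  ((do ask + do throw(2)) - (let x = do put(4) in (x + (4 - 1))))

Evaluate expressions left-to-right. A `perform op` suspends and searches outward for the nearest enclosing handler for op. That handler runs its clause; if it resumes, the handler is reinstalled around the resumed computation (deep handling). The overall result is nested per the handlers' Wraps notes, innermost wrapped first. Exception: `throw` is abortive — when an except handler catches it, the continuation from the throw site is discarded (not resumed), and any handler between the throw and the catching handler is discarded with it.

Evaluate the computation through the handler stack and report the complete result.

Answer: [(25, 7)]

Working:
ask @ H1 ⇒ 8
throw(2) @ H0 caught ⇒ 25
H1 returns 25
H2 returns (25, 7)
H3 returns [(25, 7)]
H4 returns [(25, 7)]
= [(25, 7)]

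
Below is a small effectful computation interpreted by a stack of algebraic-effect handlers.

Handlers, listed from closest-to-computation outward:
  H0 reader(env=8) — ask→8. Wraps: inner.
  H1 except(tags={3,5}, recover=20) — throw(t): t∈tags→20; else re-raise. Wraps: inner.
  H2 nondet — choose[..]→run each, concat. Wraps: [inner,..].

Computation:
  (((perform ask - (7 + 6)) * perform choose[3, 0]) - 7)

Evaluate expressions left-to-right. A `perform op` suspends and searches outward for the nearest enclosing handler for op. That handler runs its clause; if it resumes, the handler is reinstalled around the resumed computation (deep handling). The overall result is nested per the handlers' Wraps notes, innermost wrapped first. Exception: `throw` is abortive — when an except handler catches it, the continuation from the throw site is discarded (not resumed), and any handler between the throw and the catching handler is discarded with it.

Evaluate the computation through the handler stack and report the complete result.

Step-by-step:
ask @ H0 ⇒ 8
choose[3, 0] @ H2
  branch[0] choose=3:
    H0 returns -22
    H1 returns -22
    H2 returns [-22]
  branch[1] choose=0:
    H0 returns -7
    H1 returns -7
    H2 returns [-7]
= [-22, -7]

Answer: [-22, -7]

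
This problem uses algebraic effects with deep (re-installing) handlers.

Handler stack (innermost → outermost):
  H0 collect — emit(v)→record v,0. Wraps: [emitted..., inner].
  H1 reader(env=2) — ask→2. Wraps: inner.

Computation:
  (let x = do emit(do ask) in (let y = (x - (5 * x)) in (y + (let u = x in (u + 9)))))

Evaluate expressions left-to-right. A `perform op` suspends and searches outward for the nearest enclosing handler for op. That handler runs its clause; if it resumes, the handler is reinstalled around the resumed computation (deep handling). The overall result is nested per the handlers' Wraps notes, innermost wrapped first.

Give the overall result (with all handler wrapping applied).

Evaluation trace:
ask @ H1 ⇒ 2
emit(2) @ H0 ⇒ out+=2
H0 returns [2, 9]
H1 returns [2, 9]
= [2, 9]

Answer: [2, 9]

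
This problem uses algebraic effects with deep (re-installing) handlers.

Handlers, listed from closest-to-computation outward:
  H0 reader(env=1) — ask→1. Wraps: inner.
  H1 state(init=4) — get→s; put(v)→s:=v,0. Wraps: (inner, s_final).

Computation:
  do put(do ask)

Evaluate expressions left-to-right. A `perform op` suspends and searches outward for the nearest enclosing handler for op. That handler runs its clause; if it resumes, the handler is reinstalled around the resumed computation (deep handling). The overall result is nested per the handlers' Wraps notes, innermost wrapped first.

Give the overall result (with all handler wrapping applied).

Step-by-step:
ask @ H0 ⇒ 1
put(1) @ H1 ⇒ s:=1
H0 returns 0
H1 returns (0, 1)
= (0, 1)

Answer: (0, 1)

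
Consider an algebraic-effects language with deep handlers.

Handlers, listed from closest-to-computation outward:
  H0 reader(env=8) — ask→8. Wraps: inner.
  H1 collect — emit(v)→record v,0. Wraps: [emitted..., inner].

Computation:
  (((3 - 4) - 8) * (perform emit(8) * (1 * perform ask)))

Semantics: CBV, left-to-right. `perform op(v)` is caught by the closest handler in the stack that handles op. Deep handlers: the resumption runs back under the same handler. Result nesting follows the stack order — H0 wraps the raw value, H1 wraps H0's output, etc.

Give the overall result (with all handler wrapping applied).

Step-by-step:
emit(8) @ H1 ⇒ out+=8
ask @ H0 ⇒ 8
H0 returns 0
H1 returns [8, 0]
= [8, 0]

Answer: [8, 0]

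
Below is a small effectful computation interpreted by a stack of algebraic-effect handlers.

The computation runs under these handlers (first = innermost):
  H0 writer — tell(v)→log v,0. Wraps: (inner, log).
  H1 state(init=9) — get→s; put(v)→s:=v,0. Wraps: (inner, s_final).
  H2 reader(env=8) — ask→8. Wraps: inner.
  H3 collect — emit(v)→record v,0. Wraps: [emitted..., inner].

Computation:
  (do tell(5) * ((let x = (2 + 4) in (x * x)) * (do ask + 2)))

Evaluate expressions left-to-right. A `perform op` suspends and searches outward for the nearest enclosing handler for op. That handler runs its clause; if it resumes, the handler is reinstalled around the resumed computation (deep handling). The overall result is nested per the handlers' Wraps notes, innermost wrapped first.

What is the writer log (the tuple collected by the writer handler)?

Answer: (5)

Working:
tell(5) @ H0 ⇒ log+=5
ask @ H2 ⇒ 8
H0 returns (0, (5))
H1 returns ((0, (5)), 9)
H2 returns ((0, (5)), 9)
H3 returns [((0, (5)), 9)]
= [((0, (5)), 9)]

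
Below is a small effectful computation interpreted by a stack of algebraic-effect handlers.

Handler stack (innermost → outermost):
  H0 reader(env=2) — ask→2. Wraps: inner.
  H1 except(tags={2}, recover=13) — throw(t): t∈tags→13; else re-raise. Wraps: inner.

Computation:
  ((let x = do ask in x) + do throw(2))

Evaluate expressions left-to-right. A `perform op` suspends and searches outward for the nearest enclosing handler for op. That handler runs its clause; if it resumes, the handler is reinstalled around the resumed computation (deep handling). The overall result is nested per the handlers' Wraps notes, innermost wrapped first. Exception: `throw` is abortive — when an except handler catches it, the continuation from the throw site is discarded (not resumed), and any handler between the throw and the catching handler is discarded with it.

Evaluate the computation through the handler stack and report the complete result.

Answer: 13

Evaluation trace:
ask @ H0 ⇒ 2
throw(2) @ H1 caught ⇒ 13
= 13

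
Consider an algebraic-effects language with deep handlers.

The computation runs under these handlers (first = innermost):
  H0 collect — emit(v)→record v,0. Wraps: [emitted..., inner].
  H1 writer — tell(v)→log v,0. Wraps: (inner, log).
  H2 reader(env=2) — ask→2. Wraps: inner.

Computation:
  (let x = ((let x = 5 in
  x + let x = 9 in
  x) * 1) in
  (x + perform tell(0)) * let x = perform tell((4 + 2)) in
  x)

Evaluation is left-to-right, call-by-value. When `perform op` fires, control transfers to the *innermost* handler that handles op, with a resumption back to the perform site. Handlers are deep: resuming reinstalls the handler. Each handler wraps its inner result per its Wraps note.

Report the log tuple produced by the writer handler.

Answer: (0, 6)

Evaluation trace:
tell(0) @ H1 ⇒ log+=0
tell(6) @ H1 ⇒ log+=6
H0 returns [0]
H1 returns ([0], (0, 6))
H2 returns ([0], (0, 6))
= ([0], (0, 6))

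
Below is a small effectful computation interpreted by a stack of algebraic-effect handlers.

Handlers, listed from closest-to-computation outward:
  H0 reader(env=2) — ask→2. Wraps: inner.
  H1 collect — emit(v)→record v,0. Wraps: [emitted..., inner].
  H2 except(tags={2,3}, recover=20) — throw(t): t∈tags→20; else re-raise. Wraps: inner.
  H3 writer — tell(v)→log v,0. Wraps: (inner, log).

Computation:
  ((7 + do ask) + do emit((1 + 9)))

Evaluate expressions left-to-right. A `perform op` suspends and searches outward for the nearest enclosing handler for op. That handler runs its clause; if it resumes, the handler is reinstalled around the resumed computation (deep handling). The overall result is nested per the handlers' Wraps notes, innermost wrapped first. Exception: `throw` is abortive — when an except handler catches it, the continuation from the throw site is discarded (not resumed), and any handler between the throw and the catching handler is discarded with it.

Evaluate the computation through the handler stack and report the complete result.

Evaluation trace:
ask @ H0 ⇒ 2
emit(10) @ H1 ⇒ out+=10
H0 returns 9
H1 returns [10, 9]
H2 returns [10, 9]
H3 returns ([10, 9], ())
= ([10, 9], ())

Answer: ([10, 9], ())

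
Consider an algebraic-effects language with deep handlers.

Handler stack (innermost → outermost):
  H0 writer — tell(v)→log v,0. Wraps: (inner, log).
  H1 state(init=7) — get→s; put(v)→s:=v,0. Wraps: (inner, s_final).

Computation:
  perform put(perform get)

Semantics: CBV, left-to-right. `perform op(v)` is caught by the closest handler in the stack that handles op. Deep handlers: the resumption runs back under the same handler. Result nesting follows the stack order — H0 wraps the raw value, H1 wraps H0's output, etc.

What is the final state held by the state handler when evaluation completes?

Answer: 7

Working:
get @ H1 ⇒ 7
put(7) @ H1 ⇒ s:=7
H0 returns (0, ())
H1 returns ((0, ()), 7)
= ((0, ()), 7)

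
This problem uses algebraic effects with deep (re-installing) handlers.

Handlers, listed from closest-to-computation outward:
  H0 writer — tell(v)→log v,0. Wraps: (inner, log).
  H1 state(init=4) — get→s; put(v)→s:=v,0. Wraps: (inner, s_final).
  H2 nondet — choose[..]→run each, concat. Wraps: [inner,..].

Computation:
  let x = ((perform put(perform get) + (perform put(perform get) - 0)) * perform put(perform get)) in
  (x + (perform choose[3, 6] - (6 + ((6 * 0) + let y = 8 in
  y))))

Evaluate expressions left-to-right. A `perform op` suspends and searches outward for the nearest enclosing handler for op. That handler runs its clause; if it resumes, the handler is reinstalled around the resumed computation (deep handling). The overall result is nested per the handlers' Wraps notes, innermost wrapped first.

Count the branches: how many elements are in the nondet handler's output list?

Step-by-step:
get @ H1 ⇒ 4
put(4) @ H1 ⇒ s:=4
get @ H1 ⇒ 4
put(4) @ H1 ⇒ s:=4
get @ H1 ⇒ 4
put(4) @ H1 ⇒ s:=4
choose[3, 6] @ H2
  branch[0] choose=3:
    H0 returns (-11, ())
    H1 returns ((-11, ()), 4)
    H2 returns [((-11, ()), 4)]
  branch[1] choose=6:
    H0 returns (-8, ())
    H1 returns ((-8, ()), 4)
    H2 returns [((-8, ()), 4)]
= [((-11, ()), 4), ((-8, ()), 4)]

Answer: 2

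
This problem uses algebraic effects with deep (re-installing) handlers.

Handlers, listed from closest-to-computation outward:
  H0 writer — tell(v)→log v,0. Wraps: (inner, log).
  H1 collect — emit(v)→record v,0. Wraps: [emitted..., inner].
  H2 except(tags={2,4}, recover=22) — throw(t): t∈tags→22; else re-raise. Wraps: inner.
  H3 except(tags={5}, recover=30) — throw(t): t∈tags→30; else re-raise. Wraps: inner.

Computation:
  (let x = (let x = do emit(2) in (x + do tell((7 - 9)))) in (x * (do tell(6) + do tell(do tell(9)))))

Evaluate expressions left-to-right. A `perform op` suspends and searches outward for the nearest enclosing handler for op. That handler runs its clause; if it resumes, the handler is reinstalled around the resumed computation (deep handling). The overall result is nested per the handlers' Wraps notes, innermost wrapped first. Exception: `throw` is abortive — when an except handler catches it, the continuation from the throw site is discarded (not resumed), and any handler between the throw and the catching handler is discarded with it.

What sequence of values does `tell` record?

Working:
emit(2) @ H1 ⇒ out+=2
tell(-2) @ H0 ⇒ log+=-2
tell(6) @ H0 ⇒ log+=6
tell(9) @ H0 ⇒ log+=9
tell(0) @ H0 ⇒ log+=0
H0 returns (0, (-2, 6, 9, 0))
H1 returns [2, (0, (-2, 6, 9, 0))]
H2 returns [2, (0, (-2, 6, 9, 0))]
H3 returns [2, (0, (-2, 6, 9, 0))]
= [2, (0, (-2, 6, 9, 0))]

Answer: (-2, 6, 9, 0)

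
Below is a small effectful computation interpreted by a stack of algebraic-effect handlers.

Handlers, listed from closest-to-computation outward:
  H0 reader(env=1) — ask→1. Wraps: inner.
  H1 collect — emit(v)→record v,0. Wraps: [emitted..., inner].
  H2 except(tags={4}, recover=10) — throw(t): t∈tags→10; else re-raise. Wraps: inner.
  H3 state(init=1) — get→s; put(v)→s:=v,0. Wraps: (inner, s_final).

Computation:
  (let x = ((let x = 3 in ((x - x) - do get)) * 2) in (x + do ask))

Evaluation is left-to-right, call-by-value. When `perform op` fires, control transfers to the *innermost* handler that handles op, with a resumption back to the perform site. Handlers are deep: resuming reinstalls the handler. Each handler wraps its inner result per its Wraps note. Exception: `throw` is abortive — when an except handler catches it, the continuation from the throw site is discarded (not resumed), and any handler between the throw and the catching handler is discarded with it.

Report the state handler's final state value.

Answer: 1

Evaluation trace:
get @ H3 ⇒ 1
ask @ H0 ⇒ 1
H0 returns -1
H1 returns [-1]
H2 returns [-1]
H3 returns ([-1], 1)
= ([-1], 1)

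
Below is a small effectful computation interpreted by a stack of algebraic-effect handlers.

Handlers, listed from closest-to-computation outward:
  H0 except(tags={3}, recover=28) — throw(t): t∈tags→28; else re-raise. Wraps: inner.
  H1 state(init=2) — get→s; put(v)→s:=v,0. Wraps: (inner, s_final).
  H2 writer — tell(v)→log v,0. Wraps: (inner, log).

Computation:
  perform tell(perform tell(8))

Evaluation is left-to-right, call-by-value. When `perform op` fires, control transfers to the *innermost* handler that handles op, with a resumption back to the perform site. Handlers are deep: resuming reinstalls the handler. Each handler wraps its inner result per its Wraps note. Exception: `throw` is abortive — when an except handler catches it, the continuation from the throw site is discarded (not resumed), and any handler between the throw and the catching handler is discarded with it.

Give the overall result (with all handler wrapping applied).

Answer: ((0, 2), (8, 0))

Step-by-step:
tell(8) @ H2 ⇒ log+=8
tell(0) @ H2 ⇒ log+=0
H0 returns 0
H1 returns (0, 2)
H2 returns ((0, 2), (8, 0))
= ((0, 2), (8, 0))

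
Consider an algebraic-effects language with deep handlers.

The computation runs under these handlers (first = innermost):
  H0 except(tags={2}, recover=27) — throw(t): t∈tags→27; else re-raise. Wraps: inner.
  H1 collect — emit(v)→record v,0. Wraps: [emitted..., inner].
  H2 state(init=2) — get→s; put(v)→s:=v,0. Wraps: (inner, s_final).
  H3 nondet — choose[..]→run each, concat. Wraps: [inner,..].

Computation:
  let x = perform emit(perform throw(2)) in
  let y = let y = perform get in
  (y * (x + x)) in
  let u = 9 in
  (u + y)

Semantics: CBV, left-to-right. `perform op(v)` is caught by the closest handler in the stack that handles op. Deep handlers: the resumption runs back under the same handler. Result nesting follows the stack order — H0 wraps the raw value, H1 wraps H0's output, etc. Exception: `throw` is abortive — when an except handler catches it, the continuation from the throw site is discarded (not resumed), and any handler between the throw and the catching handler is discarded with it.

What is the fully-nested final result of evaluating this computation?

Evaluation trace:
throw(2) @ H0 caught ⇒ 27
H1 returns [27]
H2 returns ([27], 2)
H3 returns [([27], 2)]
= [([27], 2)]

Answer: [([27], 2)]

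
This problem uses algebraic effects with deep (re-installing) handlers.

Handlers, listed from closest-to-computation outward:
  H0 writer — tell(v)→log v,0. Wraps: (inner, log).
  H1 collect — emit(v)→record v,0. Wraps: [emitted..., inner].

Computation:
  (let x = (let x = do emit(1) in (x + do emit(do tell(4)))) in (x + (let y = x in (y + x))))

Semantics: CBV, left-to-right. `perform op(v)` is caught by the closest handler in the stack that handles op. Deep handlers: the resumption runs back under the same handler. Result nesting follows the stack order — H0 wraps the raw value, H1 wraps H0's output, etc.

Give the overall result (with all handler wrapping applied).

Working:
emit(1) @ H1 ⇒ out+=1
tell(4) @ H0 ⇒ log+=4
emit(0) @ H1 ⇒ out+=0
H0 returns (0, (4))
H1 returns [1, 0, (0, (4))]
= [1, 0, (0, (4))]

Answer: [1, 0, (0, (4))]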